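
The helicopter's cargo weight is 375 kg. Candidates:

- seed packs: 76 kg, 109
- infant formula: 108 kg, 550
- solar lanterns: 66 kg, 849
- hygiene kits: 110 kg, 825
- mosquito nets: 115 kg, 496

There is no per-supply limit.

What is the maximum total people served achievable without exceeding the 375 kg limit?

4245

By people served per kg: solar lanterns 12.86, hygiene kits 7.50, infant formula 5.09 lead.
Best packing: 5×solar lanterns — 330 kg, 4245 total.
Nothing else within 375 kg beats 4245.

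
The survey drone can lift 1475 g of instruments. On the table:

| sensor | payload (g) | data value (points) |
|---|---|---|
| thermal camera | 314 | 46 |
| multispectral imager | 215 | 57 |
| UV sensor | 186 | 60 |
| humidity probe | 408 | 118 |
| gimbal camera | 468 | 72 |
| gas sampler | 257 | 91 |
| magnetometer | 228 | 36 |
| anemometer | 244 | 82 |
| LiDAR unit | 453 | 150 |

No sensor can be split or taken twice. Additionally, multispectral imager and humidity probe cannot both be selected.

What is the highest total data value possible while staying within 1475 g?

Density check — gas sampler 0.35, anemometer 0.34, LiDAR unit 0.33, UV sensor 0.32 are the best per g.
Greedy by ratio would take multispectral imager + UV sensor + gas sampler + anemometer + LiDAR unit: 1355 g used, total 440.
The 401 g tied up in multispectral imager and UV sensor is better spent on humidity probe — total rises to 441 (1362 g).
That's the maximum — no feasible swap from here does better than 441.

441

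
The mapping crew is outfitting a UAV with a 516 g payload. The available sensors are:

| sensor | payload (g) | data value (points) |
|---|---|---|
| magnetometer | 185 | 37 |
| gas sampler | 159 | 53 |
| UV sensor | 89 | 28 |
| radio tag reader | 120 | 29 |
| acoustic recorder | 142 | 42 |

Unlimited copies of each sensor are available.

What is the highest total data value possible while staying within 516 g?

165

The ratio heuristic lands on 3×gas sampler (159) but leaves 39 g idle.
Dropping 2×gas sampler frees 318 g; slotting in 4×UV sensor (356 g) lifts the total to 165 at 515 g.
No other feasible combination exceeds 165.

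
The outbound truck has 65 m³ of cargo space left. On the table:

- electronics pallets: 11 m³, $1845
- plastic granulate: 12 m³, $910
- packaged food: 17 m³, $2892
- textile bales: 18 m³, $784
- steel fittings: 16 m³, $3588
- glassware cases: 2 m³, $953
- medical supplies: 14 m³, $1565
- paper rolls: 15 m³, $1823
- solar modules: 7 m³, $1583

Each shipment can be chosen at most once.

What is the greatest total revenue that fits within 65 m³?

11771

Electronics pallets + plastic granulate + packaged food + steel fittings + glassware cases + solar modules uses 65 of the 65 m³ and totals 11771.
An exhaustive check of the 512 subsets confirms 11771.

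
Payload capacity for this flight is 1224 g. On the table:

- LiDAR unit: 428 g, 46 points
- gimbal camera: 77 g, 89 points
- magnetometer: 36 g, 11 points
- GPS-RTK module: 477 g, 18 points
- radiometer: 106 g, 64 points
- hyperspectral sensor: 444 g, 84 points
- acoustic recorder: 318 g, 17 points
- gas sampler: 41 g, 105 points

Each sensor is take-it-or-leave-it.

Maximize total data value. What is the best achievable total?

399

The ratio ordering already packs tightly: LiDAR unit + gimbal camera + magnetometer + radiometer + hyperspectral sensor + gas sampler, 1132 g, 399.
Runner-up LiDAR unit + gimbal camera + radiometer + hyperspectral sensor + gas sampler tops out at 388.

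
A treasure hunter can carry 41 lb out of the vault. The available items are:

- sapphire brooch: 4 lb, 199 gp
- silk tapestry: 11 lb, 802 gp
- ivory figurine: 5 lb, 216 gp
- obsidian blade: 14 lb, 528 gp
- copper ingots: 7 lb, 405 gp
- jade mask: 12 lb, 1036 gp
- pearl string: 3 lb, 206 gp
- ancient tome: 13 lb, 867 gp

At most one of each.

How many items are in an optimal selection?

4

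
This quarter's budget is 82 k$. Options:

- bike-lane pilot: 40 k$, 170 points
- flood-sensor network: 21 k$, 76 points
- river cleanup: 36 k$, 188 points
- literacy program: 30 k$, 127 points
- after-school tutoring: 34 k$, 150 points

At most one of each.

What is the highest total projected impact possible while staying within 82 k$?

By projected impact per k$: river cleanup 5.22, after-school tutoring 4.41, bike-lane pilot 4.25 lead.
A density-first pass picks river cleanup + after-school tutoring — 338 at 70 k$.
Dropping after-school tutoring frees 34 k$; slotting in bike-lane pilot (40 k$) lifts the total to 358 at 76 k$.
The spare 6 k$ is too small for any remaining project, and no exchange beats 358.

358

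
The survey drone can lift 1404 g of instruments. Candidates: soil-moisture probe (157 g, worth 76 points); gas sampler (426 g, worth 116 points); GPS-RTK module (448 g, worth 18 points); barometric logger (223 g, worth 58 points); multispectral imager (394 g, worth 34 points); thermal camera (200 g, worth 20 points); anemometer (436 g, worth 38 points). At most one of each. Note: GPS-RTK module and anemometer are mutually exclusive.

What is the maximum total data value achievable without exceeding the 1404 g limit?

Density check — soil-moisture probe 0.48, gas sampler 0.27, barometric logger 0.26, thermal camera 0.10 are the best per g.
Taking soil-moisture probe + gas sampler + barometric logger + multispectral imager + thermal camera: 1400 g used, 304 in data value.
The closest alternative, soil-moisture probe + gas sampler + barometric logger + anemometer, reaches only 288.

304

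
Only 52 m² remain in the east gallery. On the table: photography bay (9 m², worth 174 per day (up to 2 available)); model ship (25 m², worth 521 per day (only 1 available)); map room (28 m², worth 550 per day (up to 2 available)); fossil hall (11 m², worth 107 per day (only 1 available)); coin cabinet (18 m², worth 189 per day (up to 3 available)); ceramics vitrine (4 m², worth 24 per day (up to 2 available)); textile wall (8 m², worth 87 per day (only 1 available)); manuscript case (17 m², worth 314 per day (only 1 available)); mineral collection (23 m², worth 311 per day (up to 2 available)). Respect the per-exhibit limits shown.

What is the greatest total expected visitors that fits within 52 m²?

By expected visitors per m²: model ship 20.84, map room 19.64, photography bay 19.33, manuscript case 18.47 lead.
The ratio heuristic lands on 2×photography bay + model ship + textile wall (956) but leaves 1 m² idle.
Dropping photography bay and textile wall frees 17 m²; slotting in manuscript case (17 m²) lifts the total to 1009 at 51 m².
That's the maximum — no swap from here does better than 1009.

1009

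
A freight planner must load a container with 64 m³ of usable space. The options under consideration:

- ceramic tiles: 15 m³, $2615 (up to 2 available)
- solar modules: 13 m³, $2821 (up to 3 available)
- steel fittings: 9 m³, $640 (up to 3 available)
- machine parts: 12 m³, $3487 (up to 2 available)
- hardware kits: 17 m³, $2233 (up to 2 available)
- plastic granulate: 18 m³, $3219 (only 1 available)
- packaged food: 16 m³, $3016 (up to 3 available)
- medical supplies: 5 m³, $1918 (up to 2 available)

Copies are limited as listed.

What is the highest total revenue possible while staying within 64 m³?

16647

A density-first pass picks 2×solar modules + 2×machine parts + 2×medical supplies — 16452 at 60 m³.
Dropping solar modules frees 13 m³; slotting in packaged food (16 m³) lifts the total to 16647 at 63 m³.
Nothing else within 64 m³ beats 16647.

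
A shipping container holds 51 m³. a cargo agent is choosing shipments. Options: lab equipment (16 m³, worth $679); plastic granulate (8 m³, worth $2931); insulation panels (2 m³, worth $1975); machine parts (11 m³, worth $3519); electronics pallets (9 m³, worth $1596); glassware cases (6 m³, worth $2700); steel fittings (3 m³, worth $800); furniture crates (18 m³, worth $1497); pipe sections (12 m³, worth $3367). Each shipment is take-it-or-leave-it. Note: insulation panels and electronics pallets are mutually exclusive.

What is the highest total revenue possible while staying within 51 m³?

15292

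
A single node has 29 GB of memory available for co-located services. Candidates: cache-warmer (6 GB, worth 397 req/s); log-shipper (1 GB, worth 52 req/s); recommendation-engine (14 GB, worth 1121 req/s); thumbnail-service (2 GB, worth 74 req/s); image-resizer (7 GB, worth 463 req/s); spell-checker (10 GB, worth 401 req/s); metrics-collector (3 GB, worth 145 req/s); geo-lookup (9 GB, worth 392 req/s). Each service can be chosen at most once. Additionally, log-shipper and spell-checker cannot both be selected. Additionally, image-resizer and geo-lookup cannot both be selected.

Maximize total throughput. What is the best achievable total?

The ratio heuristic lands on cache-warmer + log-shipper + recommendation-engine + image-resizer (2033) but leaves 1 GB idle.
Replace log-shipper with thumbnail-service: the trade gains 22 net, giving 2055 at 29 GB.

2055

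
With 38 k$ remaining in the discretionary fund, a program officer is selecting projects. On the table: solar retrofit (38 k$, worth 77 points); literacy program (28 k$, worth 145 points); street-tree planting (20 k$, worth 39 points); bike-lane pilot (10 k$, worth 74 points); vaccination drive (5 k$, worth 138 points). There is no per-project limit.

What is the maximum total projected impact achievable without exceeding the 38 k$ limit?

966

Density check — vaccination drive 27.60, bike-lane pilot 7.40, literacy program 5.18 are the best per k$.
7×vaccination drive uses 35 of the 38 k$ and totals 966.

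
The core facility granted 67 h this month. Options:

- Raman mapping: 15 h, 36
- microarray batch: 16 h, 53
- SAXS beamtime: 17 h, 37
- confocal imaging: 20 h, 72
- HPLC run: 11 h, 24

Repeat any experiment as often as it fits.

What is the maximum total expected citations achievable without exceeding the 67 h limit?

221

By expected citations per h: confocal imaging 3.60, microarray batch 3.31, Raman mapping 2.40, HPLC run 2.18 lead.
Filling by ratio: 3×confocal imaging for 216, with 7 h left unused.
The 20 h tied up in confocal imaging is better spent on microarray batch + HPLC run — total rises to 221 (67 h).
No other feasible combination exceeds 221.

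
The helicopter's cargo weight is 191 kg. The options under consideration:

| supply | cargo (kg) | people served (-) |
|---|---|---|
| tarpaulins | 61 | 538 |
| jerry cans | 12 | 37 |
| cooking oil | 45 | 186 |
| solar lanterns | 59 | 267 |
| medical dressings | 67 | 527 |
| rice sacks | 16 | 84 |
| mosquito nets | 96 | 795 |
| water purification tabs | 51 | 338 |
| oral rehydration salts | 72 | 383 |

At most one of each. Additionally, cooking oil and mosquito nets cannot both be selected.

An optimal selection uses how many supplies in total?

Optimal total is 1454.
tarpaulins + jerry cans + rice sacks + mosquito nets hits 1454 at 185 kg.
Any selection reaching 1454 contains exactly 4 supplies.

4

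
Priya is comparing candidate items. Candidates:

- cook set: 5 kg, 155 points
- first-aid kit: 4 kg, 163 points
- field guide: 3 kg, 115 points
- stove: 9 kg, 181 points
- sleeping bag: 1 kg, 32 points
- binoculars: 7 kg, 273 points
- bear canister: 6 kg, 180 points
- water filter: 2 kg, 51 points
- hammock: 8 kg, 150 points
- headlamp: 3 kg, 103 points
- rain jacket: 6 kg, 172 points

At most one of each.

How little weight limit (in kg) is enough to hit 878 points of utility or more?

25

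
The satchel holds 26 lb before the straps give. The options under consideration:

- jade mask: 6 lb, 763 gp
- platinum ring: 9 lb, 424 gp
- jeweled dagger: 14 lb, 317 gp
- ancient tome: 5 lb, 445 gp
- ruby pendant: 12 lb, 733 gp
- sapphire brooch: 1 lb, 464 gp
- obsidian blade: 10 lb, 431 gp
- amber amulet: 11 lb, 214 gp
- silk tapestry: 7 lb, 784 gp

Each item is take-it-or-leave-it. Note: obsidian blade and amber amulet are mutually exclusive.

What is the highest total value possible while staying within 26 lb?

Greedy by ratio would take jade mask + ancient tome + sapphire brooch + silk tapestry: 19 lb used, total 2456.
The 5 lb tied up in ancient tome is better spent on ruby pendant — total rises to 2744 (26 lb).
Runner-up jade mask + ancient tome + sapphire brooch + silk tapestry tops out at 2456.

2744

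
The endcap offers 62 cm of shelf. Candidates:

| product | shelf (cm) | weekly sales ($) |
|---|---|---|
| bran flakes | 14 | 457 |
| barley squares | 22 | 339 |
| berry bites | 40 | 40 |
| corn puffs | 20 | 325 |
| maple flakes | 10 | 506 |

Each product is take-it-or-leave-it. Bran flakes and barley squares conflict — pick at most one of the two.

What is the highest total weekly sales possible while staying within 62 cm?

Ranking by ratio (weekly sales/cm): maple flakes 50.60, bran flakes 32.64, corn puffs 16.25, barley squares 15.41.
Taking bran flakes + corn puffs + maple flakes: 44 cm used, 1288 in weekly sales.
The spare 18 cm is too small for any remaining product, and no feasible exchange beats 1288.

1288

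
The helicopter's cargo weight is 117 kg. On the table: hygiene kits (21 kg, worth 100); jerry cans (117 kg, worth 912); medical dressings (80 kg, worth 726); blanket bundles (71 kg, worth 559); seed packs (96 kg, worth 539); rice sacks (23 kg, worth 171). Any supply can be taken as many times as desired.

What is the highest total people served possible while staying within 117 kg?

912

Greedy by ratio would take medical dressings + rice sacks: 103 kg used, total 897.
The 103 kg tied up in medical dressings and rice sacks is better spent on jerry cans — total rises to 912 (117 kg).
Nothing else within 117 kg beats 912.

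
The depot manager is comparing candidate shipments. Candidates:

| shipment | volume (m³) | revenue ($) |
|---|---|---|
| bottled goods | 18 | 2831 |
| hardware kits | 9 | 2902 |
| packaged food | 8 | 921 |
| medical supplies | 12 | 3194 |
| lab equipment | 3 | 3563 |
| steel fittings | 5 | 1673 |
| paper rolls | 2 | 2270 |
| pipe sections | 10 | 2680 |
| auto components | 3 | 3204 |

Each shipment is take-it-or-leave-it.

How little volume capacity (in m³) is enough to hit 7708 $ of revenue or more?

Look for the lowest-volume combination reaching 7708.
lab equipment + paper rolls + auto components reaches 9037 using 8 m³.
Below 8 m³ the best achievable stays under 7708.

8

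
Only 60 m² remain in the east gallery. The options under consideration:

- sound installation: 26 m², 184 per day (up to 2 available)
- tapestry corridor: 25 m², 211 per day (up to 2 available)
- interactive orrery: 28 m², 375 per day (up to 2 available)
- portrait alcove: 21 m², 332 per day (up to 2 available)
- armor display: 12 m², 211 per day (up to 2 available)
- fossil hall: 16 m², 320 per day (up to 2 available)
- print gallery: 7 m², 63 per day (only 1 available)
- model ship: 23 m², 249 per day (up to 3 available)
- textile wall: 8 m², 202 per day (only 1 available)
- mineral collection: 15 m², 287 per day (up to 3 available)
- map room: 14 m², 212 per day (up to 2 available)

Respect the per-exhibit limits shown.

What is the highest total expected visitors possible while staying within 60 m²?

1141

Greedy by ratio would take 2×fossil hall + textile wall + mineral collection: 55 m² used, total 1129.
Dropping fossil hall frees 16 m²; slotting in portrait alcove (21 m²) lifts the total to 1141 at 60 m².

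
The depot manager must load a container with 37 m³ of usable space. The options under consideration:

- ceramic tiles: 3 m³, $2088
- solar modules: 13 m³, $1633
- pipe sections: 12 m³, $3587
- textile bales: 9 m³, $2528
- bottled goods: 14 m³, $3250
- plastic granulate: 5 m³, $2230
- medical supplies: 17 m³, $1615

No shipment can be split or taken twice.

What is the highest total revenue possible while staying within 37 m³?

11155

A density-first pass picks ceramic tiles + pipe sections + textile bales + plastic granulate — 10433 at 29 m³.
Dropping textile bales frees 9 m³; slotting in bottled goods (14 m³) lifts the total to 11155 at 34 m³.
The closest alternative, ceramic tiles + pipe sections + textile bales + plastic granulate, reaches only 10433.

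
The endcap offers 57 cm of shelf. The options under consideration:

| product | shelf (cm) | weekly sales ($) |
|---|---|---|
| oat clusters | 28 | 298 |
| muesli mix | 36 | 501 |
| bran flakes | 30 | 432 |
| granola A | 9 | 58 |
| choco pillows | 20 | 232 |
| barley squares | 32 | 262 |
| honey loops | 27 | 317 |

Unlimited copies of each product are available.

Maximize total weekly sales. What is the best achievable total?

749

The ratio ordering already packs tightly: bran flakes + honey loops, 57 cm, 749.
That's the maximum — no swap from here does better than 749.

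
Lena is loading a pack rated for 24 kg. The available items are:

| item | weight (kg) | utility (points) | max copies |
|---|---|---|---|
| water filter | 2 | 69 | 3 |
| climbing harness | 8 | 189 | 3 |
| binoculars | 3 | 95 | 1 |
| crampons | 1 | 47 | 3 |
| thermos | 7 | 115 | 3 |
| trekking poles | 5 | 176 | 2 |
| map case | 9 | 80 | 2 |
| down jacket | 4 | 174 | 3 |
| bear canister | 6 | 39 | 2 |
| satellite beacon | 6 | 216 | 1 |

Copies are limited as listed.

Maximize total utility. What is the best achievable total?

977

Taking the top-ratio items first gives water filter + 3×crampons + 3×down jacket + satellite beacon for 948 (23 kg).
Replace satellite beacon with water filter + trekking poles: the trade gains 29 net, giving 977 at 24 kg.
Nothing else within 24 kg beats 977.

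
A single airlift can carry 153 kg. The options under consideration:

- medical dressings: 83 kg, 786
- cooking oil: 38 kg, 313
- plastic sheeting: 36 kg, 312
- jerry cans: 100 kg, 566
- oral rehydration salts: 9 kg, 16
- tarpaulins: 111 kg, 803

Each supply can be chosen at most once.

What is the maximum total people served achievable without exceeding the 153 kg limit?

1116

Ranking by ratio (people served/kg): medical dressings 9.47, plastic sheeting 8.67, cooking oil 8.24, tarpaulins 7.23.
Greedy by ratio would take medical dressings + plastic sheeting + oral rehydration salts: 128 kg used, total 1114.
Using the slack differently, cooking oil + tarpaulins comes to 1116 at 149 kg.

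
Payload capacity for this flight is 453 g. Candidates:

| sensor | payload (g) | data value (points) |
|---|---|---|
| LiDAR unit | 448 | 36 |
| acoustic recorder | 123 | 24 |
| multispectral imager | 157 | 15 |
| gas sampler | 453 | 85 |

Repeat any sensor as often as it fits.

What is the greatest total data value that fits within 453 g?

Taking the top-ratio sensors first gives 3×acoustic recorder for 72 (369 g).
The 369 g tied up in 3×acoustic recorder is better spent on gas sampler — total rises to 85 (453 g).
Nothing else within 453 g beats 85.

85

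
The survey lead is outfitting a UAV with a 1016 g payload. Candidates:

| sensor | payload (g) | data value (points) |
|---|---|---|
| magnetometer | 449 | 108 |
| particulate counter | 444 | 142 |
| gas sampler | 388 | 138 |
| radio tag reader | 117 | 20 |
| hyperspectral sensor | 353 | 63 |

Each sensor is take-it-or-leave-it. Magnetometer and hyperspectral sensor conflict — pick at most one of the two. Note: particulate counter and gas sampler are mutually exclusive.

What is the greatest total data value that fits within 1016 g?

270

Best packing: magnetometer + particulate counter + radio tag reader — 1010 g, 270 total.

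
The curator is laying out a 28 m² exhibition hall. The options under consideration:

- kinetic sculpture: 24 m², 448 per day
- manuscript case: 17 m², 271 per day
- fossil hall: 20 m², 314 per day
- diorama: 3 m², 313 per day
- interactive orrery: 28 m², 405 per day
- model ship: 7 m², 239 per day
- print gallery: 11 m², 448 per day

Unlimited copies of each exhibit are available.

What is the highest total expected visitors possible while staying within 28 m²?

Best packing: 9×diorama — 27 m², 2817 total.

2817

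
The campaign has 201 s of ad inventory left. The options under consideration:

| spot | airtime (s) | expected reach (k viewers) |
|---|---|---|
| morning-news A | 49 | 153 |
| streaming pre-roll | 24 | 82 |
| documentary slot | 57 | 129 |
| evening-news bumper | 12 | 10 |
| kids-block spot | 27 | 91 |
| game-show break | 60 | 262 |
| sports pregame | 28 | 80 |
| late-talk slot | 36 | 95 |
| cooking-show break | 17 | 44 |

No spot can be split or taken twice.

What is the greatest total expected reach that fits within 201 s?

683

Greedy by ratio would take morning-news A + streaming pre-roll + evening-news bumper + kids-block spot + game-show break + sports pregame: 200 s used, total 678.
Dropping evening-news bumper and sports pregame frees 40 s; slotting in late-talk slot (36 s) lifts the total to 683 at 196 s.
An exhaustive check of the 512 subsets confirms 683.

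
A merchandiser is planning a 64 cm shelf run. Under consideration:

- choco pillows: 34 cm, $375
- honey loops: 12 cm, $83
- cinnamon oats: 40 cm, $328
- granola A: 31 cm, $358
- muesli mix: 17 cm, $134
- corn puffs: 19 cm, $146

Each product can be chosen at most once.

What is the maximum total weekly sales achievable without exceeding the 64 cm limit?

592

Density check — granola A 11.55, choco pillows 11.03, cinnamon oats 8.20 are the best per cm.
Taking the top-ratio products first gives honey loops + granola A + muesli mix for 575 (60 cm).
Dropping granola A frees 31 cm; slotting in choco pillows (34 cm) lifts the total to 592 at 63 cm.
The spare 1 cm is too small for any remaining product, and no exchange beats 592.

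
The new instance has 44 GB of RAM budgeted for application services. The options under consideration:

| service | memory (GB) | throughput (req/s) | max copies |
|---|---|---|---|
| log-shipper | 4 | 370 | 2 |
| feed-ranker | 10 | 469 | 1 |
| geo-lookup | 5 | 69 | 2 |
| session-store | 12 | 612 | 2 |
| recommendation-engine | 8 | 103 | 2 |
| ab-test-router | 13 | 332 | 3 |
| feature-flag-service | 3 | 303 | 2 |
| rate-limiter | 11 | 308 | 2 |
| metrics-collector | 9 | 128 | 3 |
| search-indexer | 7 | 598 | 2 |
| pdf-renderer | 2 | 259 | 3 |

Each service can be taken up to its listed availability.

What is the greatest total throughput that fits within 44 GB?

Taking 2×log-shipper + feed-ranker + 2×feature-flag-service + 2×search-indexer + 3×pdf-renderer: 44 GB used, 3788 in throughput.

3788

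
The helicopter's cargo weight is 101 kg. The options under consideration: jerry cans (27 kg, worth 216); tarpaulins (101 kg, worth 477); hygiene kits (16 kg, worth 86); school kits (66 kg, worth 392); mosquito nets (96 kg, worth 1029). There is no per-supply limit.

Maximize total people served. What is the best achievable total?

1029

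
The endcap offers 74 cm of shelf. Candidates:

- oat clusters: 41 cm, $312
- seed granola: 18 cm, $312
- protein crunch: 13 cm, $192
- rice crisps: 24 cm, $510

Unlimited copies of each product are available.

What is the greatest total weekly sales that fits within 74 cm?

1530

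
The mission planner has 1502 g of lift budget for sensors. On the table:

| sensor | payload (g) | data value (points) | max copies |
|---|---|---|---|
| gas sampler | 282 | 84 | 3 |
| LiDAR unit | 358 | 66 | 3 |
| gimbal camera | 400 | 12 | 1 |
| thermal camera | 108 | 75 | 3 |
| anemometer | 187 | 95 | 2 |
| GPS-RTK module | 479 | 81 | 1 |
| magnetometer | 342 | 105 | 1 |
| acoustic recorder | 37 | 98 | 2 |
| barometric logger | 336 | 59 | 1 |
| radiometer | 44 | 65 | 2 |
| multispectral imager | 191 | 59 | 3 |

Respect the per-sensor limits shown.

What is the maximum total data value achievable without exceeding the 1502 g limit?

Filling by ratio: 3×thermal camera + 2×anemometer + 2×acoustic recorder + 2×radiometer + 3×multispectral imager for 918, with 69 g left unused.
The 573 g tied up in 3×multispectral imager is better spent on gas sampler + magnetometer — total rises to 930 (1484 g).

930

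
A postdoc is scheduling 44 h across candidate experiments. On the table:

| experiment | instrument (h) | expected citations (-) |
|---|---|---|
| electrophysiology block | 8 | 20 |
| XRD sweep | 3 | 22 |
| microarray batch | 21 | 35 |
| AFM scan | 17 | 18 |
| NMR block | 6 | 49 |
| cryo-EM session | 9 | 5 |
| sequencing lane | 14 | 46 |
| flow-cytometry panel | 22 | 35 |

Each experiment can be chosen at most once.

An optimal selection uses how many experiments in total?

Best achievable expected citations is 152.
XRD sweep + microarray batch + NMR block + sequencing lane hits 152 at 44 h.
Every optimal selection uses 4 experiments.

4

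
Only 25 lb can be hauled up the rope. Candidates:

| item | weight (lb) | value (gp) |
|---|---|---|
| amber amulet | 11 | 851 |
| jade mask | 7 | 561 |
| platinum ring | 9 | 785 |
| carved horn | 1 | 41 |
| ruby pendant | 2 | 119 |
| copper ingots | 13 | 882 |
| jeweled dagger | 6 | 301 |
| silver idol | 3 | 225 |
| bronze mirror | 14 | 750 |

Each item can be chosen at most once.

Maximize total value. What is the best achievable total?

By value per lb: platinum ring 87.22, jade mask 80.14, amber amulet 77.36 lead.
Taking the top-ratio items first gives jade mask + platinum ring + carved horn + ruby pendant + silver idol for 1731 (22 lb).
The 8 lb tied up in jade mask and carved horn is better spent on amber amulet — total rises to 1980 (25 lb).

1980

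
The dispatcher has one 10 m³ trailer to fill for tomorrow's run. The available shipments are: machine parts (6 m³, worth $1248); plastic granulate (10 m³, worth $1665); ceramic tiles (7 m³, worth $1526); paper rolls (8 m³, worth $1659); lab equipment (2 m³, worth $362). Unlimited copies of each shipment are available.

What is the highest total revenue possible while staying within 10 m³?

2021

By revenue per m³: ceramic tiles 218.00, machine parts 208.00, paper rolls 207.38, lab equipment 181.00 lead.
A density-first pass picks ceramic tiles + lab equipment — 1888 at 9 m³.
Replace ceramic tiles with paper rolls: the trade gains 133 net, giving 2021 at 10 m³.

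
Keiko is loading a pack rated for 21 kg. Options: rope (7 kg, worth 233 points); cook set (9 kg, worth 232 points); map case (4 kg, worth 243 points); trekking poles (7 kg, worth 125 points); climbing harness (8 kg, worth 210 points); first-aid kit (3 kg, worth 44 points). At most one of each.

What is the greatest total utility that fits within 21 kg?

708

The ratio heuristic lands on rope + map case + climbing harness (686) but leaves 2 kg idle.
The 8 kg tied up in climbing harness is better spent on cook set — total rises to 708 (20 kg).
Runner-up rope + map case + climbing harness tops out at 686.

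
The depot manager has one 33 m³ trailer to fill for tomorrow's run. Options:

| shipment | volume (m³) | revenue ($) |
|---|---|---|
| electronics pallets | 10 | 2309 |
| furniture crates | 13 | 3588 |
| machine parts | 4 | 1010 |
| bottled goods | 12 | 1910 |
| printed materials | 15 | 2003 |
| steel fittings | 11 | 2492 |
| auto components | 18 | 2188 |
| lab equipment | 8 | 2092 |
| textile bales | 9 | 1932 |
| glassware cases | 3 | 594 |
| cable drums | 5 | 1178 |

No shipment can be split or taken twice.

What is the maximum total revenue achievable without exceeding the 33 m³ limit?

8462

Best packing: furniture crates + machine parts + lab equipment + glassware cases + cable drums — 33 m³, 8462 total.
The closest alternative, furniture crates + machine parts + steel fittings + cable drums, reaches only 8268.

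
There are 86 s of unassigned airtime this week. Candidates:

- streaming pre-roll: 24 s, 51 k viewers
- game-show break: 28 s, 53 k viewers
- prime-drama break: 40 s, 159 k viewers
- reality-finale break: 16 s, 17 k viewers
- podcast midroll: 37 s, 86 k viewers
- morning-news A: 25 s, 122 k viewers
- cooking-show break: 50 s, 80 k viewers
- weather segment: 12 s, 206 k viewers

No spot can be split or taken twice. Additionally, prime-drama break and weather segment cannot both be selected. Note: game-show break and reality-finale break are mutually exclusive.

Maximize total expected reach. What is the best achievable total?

Taking podcast midroll + morning-news A + weather segment: 74 s used, 414 in expected reach.
The spare 12 s is too small for any remaining spot, and no feasible exchange beats 414.

414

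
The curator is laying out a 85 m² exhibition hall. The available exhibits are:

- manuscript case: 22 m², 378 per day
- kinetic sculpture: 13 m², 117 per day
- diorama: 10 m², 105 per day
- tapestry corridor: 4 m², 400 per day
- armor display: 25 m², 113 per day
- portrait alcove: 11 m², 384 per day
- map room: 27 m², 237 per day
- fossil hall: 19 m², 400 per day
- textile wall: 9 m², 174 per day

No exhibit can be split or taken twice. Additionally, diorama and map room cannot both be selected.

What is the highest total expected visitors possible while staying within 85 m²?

Density check — tapestry corridor 100.00, portrait alcove 34.91, fossil hall 21.05 are the best per m².
The ratio heuristic lands on manuscript case + diorama + tapestry corridor + portrait alcove + fossil hall + textile wall (1841) but leaves 10 m² idle.
Replace diorama with kinetic sculpture: the trade gains 12 net, giving 1853 at 78 m².

1853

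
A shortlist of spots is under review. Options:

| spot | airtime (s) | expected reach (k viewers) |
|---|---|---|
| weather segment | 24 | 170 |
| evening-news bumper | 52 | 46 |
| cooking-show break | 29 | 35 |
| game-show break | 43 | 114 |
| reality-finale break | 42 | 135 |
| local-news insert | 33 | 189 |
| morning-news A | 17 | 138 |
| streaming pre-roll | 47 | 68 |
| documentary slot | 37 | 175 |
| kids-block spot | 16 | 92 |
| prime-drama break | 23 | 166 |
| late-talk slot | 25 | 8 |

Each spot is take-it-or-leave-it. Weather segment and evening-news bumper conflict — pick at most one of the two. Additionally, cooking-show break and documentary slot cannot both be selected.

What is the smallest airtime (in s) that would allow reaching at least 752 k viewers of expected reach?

Look for the lowest-airtime combination reaching 752.
weather segment + local-news insert + morning-news A + kids-block spot + prime-drama break: 755 expected reach at 113 s.
Any bundle with less than 113 s falls short of 752.

113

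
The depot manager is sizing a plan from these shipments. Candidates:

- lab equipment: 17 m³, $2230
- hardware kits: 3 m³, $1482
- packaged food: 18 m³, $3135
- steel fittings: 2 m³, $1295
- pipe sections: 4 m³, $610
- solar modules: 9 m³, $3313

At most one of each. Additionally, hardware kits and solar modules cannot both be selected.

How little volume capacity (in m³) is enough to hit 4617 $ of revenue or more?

Look for the lowest-volume combination reaching 4617.
steel fittings + pipe sections + solar modules: 5218 revenue at 15 m³.
Below 15 m³ the best achievable stays under 4617.

15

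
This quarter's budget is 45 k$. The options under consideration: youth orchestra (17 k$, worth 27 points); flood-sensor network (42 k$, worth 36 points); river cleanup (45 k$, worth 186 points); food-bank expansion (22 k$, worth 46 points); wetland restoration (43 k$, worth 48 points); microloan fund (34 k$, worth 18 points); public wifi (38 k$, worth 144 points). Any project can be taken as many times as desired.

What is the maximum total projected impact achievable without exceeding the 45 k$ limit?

186

Best packing: river cleanup — 45 k$, 186 total.
Every other selection either busts 45 k$ or fails to beat 186.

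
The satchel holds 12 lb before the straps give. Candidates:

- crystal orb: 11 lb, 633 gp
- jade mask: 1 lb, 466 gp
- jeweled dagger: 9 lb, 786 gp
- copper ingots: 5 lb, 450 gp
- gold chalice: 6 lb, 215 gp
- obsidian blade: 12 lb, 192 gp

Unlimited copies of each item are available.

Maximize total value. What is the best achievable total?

12×jade mask uses 12 of the 12 lb and totals 5592.
Nothing else within 12 lb beats 5592.

5592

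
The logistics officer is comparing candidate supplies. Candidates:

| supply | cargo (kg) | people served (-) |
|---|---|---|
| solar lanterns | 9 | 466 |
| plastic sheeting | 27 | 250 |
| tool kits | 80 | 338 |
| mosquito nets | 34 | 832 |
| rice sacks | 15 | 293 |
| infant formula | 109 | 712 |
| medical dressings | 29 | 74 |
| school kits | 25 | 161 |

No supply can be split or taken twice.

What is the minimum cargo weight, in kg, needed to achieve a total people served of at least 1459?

58

Minimise kg subject to total people served ≥ 1459.
solar lanterns + mosquito nets + rice sacks reaches 1591 using 58 kg.
No combination under 58 kg hits 1459.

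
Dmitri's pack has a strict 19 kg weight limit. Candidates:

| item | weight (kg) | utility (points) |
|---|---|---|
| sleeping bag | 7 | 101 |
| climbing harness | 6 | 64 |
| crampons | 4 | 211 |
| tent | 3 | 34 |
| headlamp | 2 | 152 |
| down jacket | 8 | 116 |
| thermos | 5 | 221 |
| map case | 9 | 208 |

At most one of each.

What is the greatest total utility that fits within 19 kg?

700

Crampons + headlamp + down jacket + thermos uses 19 of the 19 kg and totals 700.
An exhaustive check of the 256 subsets confirms 700.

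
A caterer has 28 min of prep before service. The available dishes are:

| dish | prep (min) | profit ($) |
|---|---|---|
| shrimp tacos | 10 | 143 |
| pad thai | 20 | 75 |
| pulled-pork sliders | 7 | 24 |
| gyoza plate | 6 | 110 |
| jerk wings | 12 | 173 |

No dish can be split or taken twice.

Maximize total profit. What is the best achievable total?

426

Shrimp tacos + gyoza plate + jerk wings uses 28 of the 28 min and totals 426.
Runner-up shrimp tacos + jerk wings tops out at 316.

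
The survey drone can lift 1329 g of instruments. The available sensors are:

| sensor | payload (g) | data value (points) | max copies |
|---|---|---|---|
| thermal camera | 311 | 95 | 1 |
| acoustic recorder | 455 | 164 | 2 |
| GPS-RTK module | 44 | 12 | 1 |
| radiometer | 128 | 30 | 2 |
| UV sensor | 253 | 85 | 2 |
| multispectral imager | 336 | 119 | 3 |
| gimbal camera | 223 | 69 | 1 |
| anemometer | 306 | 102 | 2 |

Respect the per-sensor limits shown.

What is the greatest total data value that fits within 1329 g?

459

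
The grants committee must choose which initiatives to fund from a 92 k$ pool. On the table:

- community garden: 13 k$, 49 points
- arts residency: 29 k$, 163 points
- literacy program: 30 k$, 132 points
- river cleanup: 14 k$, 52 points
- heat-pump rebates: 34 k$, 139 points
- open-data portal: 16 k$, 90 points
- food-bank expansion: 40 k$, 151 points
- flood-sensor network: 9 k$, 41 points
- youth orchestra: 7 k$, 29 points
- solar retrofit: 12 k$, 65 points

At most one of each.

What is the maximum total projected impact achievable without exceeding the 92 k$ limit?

457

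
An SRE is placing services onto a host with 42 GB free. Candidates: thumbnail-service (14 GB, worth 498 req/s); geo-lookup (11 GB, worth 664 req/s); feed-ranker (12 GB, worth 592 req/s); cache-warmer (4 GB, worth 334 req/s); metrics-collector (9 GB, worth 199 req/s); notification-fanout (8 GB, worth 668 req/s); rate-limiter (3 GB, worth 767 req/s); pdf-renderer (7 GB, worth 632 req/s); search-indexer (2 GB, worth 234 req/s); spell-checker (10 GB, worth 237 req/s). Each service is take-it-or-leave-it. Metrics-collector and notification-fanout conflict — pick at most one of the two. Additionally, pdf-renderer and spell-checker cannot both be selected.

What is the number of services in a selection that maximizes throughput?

Best achievable throughput is 3323.
For example geo-lookup + feed-ranker + notification-fanout + rate-limiter + pdf-renderer achieves it, using 41 GB.
Any selection reaching 3323 contains exactly 5 services.

5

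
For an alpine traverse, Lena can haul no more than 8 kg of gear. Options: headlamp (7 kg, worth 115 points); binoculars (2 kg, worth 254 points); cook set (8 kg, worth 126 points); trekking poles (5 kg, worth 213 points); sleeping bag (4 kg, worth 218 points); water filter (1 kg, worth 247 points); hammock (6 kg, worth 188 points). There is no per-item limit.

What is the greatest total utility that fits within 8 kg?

1976

8×water filter uses 8 of the 8 kg and totals 1976.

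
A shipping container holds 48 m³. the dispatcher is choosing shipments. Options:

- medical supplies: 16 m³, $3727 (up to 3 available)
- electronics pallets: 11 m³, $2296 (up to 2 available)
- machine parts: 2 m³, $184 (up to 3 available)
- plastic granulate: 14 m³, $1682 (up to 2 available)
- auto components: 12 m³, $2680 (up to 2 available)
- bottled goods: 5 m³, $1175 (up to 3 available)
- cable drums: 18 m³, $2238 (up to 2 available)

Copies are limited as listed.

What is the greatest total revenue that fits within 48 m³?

11181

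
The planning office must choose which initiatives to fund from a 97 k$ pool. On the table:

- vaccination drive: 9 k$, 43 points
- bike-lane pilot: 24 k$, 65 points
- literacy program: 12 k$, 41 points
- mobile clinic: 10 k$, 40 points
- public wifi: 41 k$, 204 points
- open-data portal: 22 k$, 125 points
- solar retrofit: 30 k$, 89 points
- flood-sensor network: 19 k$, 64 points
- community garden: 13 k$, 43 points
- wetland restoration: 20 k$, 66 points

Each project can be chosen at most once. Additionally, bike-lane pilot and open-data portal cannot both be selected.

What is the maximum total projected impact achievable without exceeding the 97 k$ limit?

456

Greedy by ratio would take vaccination drive + literacy program + mobile clinic + public wifi + open-data portal: 94 k$ used, total 453.
Dropping mobile clinic frees 10 k$; slotting in community garden (13 k$) lifts the total to 456 at 97 k$.
The closest alternative, vaccination drive + mobile clinic + public wifi + open-data portal + community garden, reaches only 455.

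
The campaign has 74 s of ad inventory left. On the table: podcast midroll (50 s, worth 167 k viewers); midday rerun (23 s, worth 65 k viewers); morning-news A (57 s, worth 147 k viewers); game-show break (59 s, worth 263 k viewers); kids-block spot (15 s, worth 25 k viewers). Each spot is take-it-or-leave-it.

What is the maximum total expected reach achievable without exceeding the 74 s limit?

288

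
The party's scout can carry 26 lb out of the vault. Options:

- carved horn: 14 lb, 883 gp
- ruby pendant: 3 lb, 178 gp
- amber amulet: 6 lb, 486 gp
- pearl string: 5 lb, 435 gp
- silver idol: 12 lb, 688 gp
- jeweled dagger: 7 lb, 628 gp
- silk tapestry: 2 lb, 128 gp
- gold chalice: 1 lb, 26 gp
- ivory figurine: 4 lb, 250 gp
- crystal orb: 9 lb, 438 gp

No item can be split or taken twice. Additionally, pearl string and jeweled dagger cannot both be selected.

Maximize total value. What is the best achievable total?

1830

Taking carved horn + amber amulet + pearl string + gold chalice: 26 lb used, 1830 in value.
The closest alternative, amber amulet + silver idol + jeweled dagger + gold chalice, reaches only 1828.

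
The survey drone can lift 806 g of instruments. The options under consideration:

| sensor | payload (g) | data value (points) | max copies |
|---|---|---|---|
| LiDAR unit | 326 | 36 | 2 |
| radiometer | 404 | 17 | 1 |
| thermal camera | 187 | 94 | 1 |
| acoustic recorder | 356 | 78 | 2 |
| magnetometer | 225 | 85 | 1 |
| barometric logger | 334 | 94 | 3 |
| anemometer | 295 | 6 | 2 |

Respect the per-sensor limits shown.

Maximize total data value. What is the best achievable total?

Best packing: thermal camera + magnetometer + barometric logger — 746 g, 273 total.
That's the maximum — no swap from here does better than 273.

273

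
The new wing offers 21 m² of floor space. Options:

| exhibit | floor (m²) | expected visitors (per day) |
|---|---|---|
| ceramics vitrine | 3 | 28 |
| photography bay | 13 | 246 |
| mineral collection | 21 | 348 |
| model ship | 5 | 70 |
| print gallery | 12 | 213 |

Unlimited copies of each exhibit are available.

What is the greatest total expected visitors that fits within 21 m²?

348

Taking the top-ratio exhibits first gives ceramics vitrine + photography bay + model ship for 344 (21 m²).
The 21 m² tied up in ceramics vitrine and photography bay and model ship is better spent on mineral collection — total rises to 348 (21 m²).
Nothing else within 21 m² beats 348.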